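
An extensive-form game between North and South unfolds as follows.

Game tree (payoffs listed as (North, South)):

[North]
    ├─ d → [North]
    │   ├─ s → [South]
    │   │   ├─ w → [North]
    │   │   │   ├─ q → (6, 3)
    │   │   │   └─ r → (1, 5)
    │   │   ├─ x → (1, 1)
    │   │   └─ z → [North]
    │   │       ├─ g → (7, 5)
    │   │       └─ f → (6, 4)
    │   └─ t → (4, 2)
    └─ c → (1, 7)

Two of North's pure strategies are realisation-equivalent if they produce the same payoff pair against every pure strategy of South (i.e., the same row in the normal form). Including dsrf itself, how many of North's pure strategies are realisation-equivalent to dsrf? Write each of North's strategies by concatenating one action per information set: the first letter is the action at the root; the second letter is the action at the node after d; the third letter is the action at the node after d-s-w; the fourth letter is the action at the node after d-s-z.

1

Row for dsrf (columns w, x, z): (1,5) (1,1) (6,4).
Every one of North's information sets is on the play path for some reply by South when North follows dsrf.
Changing the action at any of them therefore changes at least one column, so only dsrf itself gives this row.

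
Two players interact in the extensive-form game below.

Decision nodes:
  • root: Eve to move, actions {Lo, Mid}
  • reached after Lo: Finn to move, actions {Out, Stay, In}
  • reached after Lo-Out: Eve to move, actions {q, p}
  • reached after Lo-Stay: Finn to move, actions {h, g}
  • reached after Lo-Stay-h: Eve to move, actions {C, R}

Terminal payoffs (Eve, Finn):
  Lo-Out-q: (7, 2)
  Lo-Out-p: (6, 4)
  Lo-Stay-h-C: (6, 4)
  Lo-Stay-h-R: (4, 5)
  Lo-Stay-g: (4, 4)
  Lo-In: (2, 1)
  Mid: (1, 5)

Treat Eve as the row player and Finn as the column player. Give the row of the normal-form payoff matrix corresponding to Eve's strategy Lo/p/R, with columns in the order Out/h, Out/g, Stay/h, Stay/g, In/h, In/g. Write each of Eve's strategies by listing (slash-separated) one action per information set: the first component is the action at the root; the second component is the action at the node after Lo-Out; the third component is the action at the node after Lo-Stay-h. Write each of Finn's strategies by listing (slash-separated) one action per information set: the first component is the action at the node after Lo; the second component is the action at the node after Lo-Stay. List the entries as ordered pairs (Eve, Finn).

(6,4) (6,4) (4,5) (4,4) (2,1) (2,1)

vs Out/h: Eve plays Lo → Finn plays Out at [Lo] → Eve plays p at [Lo-Out] → (6, 4)
vs Out/g: Eve plays Lo → Finn plays Out at [Lo] → Eve plays p at [Lo-Out] → (6, 4)
vs Stay/h: Eve plays Lo → Finn plays Stay at [Lo] → Finn plays h at [Lo-Stay] → Eve plays R at [Lo-Stay-h] → (4, 5)
vs Stay/g: Eve plays Lo → Finn plays Stay at [Lo] → Finn plays g at [Lo-Stay] → (4, 4)
vs In/h: Eve plays Lo → Finn plays In at [Lo] → (2, 1)
vs In/g: Eve plays Lo → Finn plays In at [Lo] → (2, 1)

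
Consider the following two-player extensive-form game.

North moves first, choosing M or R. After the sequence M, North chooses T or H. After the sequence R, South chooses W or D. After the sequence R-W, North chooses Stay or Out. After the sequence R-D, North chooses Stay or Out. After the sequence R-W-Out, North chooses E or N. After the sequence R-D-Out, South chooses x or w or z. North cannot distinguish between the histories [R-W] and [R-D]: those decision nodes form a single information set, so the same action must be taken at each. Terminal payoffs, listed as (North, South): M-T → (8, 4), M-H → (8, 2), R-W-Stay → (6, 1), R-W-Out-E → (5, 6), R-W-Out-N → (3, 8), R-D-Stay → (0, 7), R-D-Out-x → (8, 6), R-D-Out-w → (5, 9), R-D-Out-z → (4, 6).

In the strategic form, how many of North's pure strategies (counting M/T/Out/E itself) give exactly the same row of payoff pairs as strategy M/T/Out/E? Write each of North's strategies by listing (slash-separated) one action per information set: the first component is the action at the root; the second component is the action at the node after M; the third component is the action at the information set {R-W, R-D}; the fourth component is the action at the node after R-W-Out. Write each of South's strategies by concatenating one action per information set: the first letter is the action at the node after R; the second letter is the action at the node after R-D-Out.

4

Row for M/T/Out/E (columns Wx, Ww, Wz, Dx, Dw, Dz): (8,4) (8,4) (8,4) (8,4) (8,4) (8,4).
Under M/T/Out/E, North's choice at the information set {R-W, R-D} and at the node after R-W-Out can never be reached regardless of what South does, so varying those choices leaves every outcome unchanged.
Holding the reachable choices fixed and varying the unreachable ones freely already gives 2 × 2 = 4 equivalent strategies.
No other strategy reproduces this row, so those 4 are the full class: M/T/Stay/E, M/T/Stay/N, M/T/Out/E, M/T/Out/N.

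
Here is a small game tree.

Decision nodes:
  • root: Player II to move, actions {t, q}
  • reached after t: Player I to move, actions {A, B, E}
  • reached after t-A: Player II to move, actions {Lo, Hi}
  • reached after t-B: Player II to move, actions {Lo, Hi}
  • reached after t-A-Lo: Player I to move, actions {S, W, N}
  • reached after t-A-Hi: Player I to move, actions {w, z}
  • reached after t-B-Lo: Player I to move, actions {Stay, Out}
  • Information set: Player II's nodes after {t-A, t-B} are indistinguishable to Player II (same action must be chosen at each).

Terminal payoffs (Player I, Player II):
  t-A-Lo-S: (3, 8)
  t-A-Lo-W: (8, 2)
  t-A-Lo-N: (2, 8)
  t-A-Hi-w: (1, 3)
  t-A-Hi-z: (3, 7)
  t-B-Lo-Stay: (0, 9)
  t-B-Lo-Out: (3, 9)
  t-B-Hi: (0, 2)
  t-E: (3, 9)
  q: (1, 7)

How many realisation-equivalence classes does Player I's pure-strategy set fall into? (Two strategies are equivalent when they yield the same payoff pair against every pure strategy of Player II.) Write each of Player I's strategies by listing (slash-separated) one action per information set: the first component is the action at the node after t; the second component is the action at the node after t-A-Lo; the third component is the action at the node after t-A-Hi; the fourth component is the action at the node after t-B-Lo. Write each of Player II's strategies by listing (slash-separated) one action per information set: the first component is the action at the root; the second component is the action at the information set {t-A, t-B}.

9

Player I has 36 pure strategies: A/S/w/Stay, A/S/w/Out, A/S/z/Stay, A/S/z/Out, A/W/w/Stay, A/W/w/Out, A/W/z/Stay, A/W/z/Out, A/N/w/Stay, A/N/w/Out, A/N/z/Stay, A/N/z/Out, B/S/w/Stay, B/S/w/Out, B/S/z/Stay, B/S/z/Out, B/W/w/Stay, B/W/w/Out, B/W/z/Stay, B/W/z/Out, B/N/w/Stay, B/N/w/Out, B/N/z/Stay, B/N/z/Out, E/S/w/Stay, E/S/w/Out, E/S/z/Stay, E/S/z/Out, E/W/w/Stay, E/W/w/Out, E/W/z/Stay, E/W/z/Out, E/N/w/Stay, E/N/w/Out, E/N/z/Stay, E/N/z/Out. Columns: t/Lo, t/Hi, q/Lo, q/Hi.
{A/S/w/Stay, A/S/w/Out} → row (3,8) (1,3) (1,7) (1,7)
{A/S/z/Stay, A/S/z/Out} → row (3,8) (3,7) (1,7) (1,7)
{A/W/w/Stay, A/W/w/Out} → row (8,2) (1,3) (1,7) (1,7)
{A/W/z/Stay, A/W/z/Out} → row (8,2) (3,7) (1,7) (1,7)
{A/N/w/Stay, A/N/w/Out} → row (2,8) (1,3) (1,7) (1,7)
{A/N/z/Stay, A/N/z/Out} → row (2,8) (3,7) (1,7) (1,7)
{B/S/w/Stay, B/S/z/Stay, B/W/w/Stay, B/W/z/Stay, B/N/w/Stay, B/N/z/Stay} → row (0,9) (0,2) (1,7) (1,7)
{B/S/w/Out, B/S/z/Out, B/W/w/Out, B/W/z/Out, B/N/w/Out, B/N/z/Out} → row (3,9) (0,2) (1,7) (1,7)
{E/S/w/Stay, E/S/w/Out, E/S/z/Stay, E/S/z/Out, E/W/w/Stay, E/W/w/Out, E/W/z/Stay, E/W/z/Out, E/N/w/Stay, E/N/w/Out, E/N/z/Stay, E/N/z/Out} → row (3,9) (3,9) (1,7) (1,7)
That's 9 distinct rows out of 36 strategies.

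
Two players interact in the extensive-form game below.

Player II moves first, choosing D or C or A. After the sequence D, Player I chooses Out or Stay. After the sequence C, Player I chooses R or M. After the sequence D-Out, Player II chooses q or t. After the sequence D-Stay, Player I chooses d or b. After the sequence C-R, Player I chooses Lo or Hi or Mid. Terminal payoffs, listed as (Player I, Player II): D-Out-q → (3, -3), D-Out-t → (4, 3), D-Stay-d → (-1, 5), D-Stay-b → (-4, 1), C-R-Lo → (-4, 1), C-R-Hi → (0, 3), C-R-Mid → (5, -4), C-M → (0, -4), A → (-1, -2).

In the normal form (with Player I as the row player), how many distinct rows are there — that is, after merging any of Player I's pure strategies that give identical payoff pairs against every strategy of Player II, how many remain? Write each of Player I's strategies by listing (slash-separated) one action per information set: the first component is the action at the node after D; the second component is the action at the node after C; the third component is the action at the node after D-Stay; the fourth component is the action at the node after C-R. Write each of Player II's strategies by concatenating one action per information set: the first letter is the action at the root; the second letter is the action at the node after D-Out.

Player I has 24 pure strategies: Out/R/d/Lo, Out/R/d/Hi, Out/R/d/Mid, Out/R/b/Lo, Out/R/b/Hi, Out/R/b/Mid, Out/M/d/Lo, Out/M/d/Hi, Out/M/d/Mid, Out/M/b/Lo, Out/M/b/Hi, Out/M/b/Mid, Stay/R/d/Lo, Stay/R/d/Hi, Stay/R/d/Mid, Stay/R/b/Lo, Stay/R/b/Hi, Stay/R/b/Mid, Stay/M/d/Lo, Stay/M/d/Hi, Stay/M/d/Mid, Stay/M/b/Lo, Stay/M/b/Hi, Stay/M/b/Mid. Columns: Dq, Dt, Cq, Ct, Aq, At.
{Out/R/d/Lo, Out/R/b/Lo} → row (3,-3) (4,3) (-4,1) (-4,1) (-1,-2) (-1,-2)
{Out/R/d/Hi, Out/R/b/Hi} → row (3,-3) (4,3) (0,3) (0,3) (-1,-2) (-1,-2)
{Out/R/d/Mid, Out/R/b/Mid} → row (3,-3) (4,3) (5,-4) (5,-4) (-1,-2) (-1,-2)
{Out/M/d/Lo, Out/M/d/Hi, Out/M/d/Mid, Out/M/b/Lo, Out/M/b/Hi, Out/M/b/Mid} → row (3,-3) (4,3) (0,-4) (0,-4) (-1,-2) (-1,-2)
{Stay/R/d/Lo} → row (-1,5) (-1,5) (-4,1) (-4,1) (-1,-2) (-1,-2)
{Stay/R/d/Hi} → row (-1,5) (-1,5) (0,3) (0,3) (-1,-2) (-1,-2)
{Stay/R/d/Mid} → row (-1,5) (-1,5) (5,-4) (5,-4) (-1,-2) (-1,-2)
{Stay/R/b/Lo} → row (-4,1) (-4,1) (-4,1) (-4,1) (-1,-2) (-1,-2)
{Stay/R/b/Hi} → row (-4,1) (-4,1) (0,3) (0,3) (-1,-2) (-1,-2)
{Stay/R/b/Mid} → row (-4,1) (-4,1) (5,-4) (5,-4) (-1,-2) (-1,-2)
{Stay/M/d/Lo, Stay/M/d/Hi, Stay/M/d/Mid} → row (-1,5) (-1,5) (0,-4) (0,-4) (-1,-2) (-1,-2)
{Stay/M/b/Lo, Stay/M/b/Hi, Stay/M/b/Mid} → row (-4,1) (-4,1) (0,-4) (0,-4) (-1,-2) (-1,-2)
That's 12 distinct rows out of 24 strategies.

12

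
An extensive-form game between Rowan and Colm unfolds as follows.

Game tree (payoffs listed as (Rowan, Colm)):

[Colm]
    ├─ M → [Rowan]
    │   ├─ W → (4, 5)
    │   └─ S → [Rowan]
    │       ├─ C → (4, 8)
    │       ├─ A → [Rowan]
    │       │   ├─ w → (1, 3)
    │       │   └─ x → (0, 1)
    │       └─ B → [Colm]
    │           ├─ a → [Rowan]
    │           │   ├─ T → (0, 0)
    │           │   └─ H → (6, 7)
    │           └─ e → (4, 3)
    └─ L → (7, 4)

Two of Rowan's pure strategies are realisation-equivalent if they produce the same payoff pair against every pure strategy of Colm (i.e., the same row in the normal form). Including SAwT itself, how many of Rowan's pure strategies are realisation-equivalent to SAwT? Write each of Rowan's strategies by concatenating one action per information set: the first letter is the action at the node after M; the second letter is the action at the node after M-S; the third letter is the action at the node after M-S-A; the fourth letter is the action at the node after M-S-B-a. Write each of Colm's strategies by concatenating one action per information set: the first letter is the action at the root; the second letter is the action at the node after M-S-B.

2

Row for SAwT (columns Ma, Me, La, Le): (1,3) (1,3) (7,4) (7,4).
Under SAwT, Rowan's choice at the node after M-S-B-a can never be reached regardless of what Colm does, so varying those choices leaves every outcome unchanged.
Holding the reachable choices fixed and varying the unreachable one freely already gives 2 equivalent strategies.
No other strategy reproduces this row, so those 2 are the full class: SAwT, SAwH.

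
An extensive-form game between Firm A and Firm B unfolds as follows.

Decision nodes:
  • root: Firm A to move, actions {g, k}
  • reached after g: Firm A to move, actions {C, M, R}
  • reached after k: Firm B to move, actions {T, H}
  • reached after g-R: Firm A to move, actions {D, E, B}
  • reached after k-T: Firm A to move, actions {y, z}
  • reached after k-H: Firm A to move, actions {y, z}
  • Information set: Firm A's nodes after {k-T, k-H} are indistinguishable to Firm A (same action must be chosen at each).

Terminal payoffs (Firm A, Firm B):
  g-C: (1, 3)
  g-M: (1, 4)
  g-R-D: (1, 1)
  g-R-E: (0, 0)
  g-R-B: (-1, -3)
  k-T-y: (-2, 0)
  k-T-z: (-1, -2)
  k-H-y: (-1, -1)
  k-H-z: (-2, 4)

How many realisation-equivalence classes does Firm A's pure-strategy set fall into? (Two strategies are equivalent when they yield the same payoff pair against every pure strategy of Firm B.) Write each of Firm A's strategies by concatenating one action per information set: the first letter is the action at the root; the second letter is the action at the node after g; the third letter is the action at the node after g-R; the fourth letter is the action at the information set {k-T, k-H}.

7

Firm A has 36 pure strategies: gCDy, gCDz, gCEy, gCEz, gCBy, gCBz, gMDy, gMDz, gMEy, gMEz, gMBy, gMBz, gRDy, gRDz, gREy, gREz, gRBy, gRBz, kCDy, kCDz, kCEy, kCEz, kCBy, kCBz, kMDy, kMDz, kMEy, kMEz, kMBy, kMBz, kRDy, kRDz, kREy, kREz, kRBy, kRBz. Columns: T, H.
{gCDy, gCDz, gCEy, gCEz, gCBy, gCBz} → row (1,3) (1,3)
{gMDy, gMDz, gMEy, gMEz, gMBy, gMBz} → row (1,4) (1,4)
{gRDy, gRDz} → row (1,1) (1,1)
{gREy, gREz} → row (0,0) (0,0)
{gRBy, gRBz} → row (-1,-3) (-1,-3)
{kCDy, kCEy, kCBy, kMDy, kMEy, kMBy, kRDy, kREy, kRBy} → row (-2,0) (-1,-1)
{kCDz, kCEz, kCBz, kMDz, kMEz, kMBz, kRDz, kREz, kRBz} → row (-1,-2) (-2,4)
That's 7 distinct rows out of 36 strategies.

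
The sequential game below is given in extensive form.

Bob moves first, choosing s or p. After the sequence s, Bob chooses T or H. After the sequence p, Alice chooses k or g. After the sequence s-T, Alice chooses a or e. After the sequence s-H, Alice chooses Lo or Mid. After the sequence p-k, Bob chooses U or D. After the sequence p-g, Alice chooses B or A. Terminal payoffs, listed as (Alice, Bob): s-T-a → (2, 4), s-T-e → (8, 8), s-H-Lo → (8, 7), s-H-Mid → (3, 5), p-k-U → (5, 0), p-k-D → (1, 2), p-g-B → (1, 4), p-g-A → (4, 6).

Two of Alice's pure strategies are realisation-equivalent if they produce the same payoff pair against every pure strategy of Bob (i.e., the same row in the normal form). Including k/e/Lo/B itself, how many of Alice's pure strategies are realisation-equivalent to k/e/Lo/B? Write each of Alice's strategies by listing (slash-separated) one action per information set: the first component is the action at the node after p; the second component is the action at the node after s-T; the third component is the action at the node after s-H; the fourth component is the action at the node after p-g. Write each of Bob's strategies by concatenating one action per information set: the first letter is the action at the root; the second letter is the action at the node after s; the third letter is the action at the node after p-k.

Row for k/e/Lo/B (columns sTU, sTD, sHU, sHD, pTU, pTD, pHU, pHD): (8,8) (8,8) (8,7) (8,7) (5,0) (1,2) (5,0) (1,2).
Under k/e/Lo/B, Alice's choice at the node after p-g can never be reached regardless of what Bob does, so varying those choices leaves every outcome unchanged.
Holding the reachable choices fixed and varying the unreachable one freely already gives 2 equivalent strategies.
No other strategy reproduces this row, so those 2 are the full class: k/e/Lo/B, k/e/Lo/A.

2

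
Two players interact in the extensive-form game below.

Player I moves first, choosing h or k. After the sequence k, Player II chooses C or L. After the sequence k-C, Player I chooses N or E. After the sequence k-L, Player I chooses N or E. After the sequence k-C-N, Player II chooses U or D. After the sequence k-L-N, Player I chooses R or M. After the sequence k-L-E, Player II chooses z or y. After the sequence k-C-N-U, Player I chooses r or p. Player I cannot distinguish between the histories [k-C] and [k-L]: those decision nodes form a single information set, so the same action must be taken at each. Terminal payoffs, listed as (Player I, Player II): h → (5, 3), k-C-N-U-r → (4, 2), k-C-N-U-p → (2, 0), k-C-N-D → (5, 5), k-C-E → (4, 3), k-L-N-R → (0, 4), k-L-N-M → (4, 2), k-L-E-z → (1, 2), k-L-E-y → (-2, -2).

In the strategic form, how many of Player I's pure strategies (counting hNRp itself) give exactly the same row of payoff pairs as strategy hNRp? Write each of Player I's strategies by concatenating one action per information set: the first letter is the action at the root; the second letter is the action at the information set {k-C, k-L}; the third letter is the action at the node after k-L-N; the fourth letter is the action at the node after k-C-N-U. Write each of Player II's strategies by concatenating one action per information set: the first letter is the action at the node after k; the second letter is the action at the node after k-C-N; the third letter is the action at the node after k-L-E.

8

Row for hNRp (columns CUz, CUy, CDz, CDy, LUz, LUy, LDz, LDy): (5,3) (5,3) (5,3) (5,3) (5,3) (5,3) (5,3) (5,3).
Under hNRp, Player I's choice at the information set {k-C, k-L} and at the node after k-L-N and at the node after k-C-N-U can never be reached regardless of what Player II does, so varying those choices leaves every outcome unchanged.
Holding the reachable choices fixed and varying the unreachable ones freely already gives 2 × 2 × 2 = 8 equivalent strategies.
No other strategy reproduces this row, so those 8 are the full class: hNRr, hNRp, hNMr, hNMp, hERr, hERp, hEMr, hEMp.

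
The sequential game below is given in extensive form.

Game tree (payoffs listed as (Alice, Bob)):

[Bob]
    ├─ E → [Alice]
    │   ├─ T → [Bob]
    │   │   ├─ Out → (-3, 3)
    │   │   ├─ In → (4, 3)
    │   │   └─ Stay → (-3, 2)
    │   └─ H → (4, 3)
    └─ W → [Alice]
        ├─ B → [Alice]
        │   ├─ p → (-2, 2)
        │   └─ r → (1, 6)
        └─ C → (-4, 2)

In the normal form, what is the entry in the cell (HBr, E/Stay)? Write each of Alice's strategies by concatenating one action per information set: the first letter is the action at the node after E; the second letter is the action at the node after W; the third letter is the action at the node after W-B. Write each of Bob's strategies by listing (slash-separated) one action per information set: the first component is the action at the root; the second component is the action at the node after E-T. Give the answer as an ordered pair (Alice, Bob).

Trace the play path from the root:
  Bob plays E
  Alice plays H at [E]
→ terminal payoff (4, 3).
(Alice's choice at the node after W is never reached on this path, so it doesn't affect the outcome.)

(4, 3)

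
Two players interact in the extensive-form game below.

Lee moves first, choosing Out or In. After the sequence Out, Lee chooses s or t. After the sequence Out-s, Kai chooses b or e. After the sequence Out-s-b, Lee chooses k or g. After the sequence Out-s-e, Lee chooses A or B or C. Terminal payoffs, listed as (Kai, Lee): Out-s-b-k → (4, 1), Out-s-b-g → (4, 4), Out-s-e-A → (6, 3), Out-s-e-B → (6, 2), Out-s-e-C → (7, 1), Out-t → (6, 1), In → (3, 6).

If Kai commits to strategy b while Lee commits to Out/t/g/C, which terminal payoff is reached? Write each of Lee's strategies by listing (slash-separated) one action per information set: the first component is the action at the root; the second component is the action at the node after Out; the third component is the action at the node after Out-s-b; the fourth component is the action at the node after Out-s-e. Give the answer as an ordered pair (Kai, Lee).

(6, 1)

Trace the play path from the root:
  Lee plays Out
  Lee plays t at [Out]
→ terminal payoff (6, 1).
(Kai's choice at the node after Out-s is never reached on this path, so it doesn't affect the outcome.)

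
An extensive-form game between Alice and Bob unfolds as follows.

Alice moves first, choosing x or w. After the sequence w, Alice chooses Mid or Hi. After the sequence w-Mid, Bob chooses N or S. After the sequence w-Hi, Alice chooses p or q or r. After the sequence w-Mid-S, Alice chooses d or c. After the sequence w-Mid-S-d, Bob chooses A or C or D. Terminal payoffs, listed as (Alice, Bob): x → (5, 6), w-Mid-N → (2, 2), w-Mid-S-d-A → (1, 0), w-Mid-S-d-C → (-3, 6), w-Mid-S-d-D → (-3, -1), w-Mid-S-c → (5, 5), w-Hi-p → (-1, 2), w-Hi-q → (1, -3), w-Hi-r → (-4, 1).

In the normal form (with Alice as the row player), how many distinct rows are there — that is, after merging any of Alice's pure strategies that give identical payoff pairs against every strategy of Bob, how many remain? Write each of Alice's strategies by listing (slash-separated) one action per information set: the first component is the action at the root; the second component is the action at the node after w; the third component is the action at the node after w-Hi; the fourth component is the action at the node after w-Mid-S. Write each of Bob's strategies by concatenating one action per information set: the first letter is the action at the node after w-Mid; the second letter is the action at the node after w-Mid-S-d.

6

Alice has 24 pure strategies: x/Mid/p/d, x/Mid/p/c, x/Mid/q/d, x/Mid/q/c, x/Mid/r/d, x/Mid/r/c, x/Hi/p/d, x/Hi/p/c, x/Hi/q/d, x/Hi/q/c, x/Hi/r/d, x/Hi/r/c, w/Mid/p/d, w/Mid/p/c, w/Mid/q/d, w/Mid/q/c, w/Mid/r/d, w/Mid/r/c, w/Hi/p/d, w/Hi/p/c, w/Hi/q/d, w/Hi/q/c, w/Hi/r/d, w/Hi/r/c. Columns: NA, NC, ND, SA, SC, SD.
{x/Mid/p/d, x/Mid/p/c, x/Mid/q/d, x/Mid/q/c, x/Mid/r/d, x/Mid/r/c, x/Hi/p/d, x/Hi/p/c, x/Hi/q/d, x/Hi/q/c, x/Hi/r/d, x/Hi/r/c} → row (5,6) (5,6) (5,6) (5,6) (5,6) (5,6)
{w/Mid/p/d, w/Mid/q/d, w/Mid/r/d} → row (2,2) (2,2) (2,2) (1,0) (-3,6) (-3,-1)
{w/Mid/p/c, w/Mid/q/c, w/Mid/r/c} → row (2,2) (2,2) (2,2) (5,5) (5,5) (5,5)
{w/Hi/p/d, w/Hi/p/c} → row (-1,2) (-1,2) (-1,2) (-1,2) (-1,2) (-1,2)
{w/Hi/q/d, w/Hi/q/c} → row (1,-3) (1,-3) (1,-3) (1,-3) (1,-3) (1,-3)
{w/Hi/r/d, w/Hi/r/c} → row (-4,1) (-4,1) (-4,1) (-4,1) (-4,1) (-4,1)
That's 6 distinct rows out of 24 strategies.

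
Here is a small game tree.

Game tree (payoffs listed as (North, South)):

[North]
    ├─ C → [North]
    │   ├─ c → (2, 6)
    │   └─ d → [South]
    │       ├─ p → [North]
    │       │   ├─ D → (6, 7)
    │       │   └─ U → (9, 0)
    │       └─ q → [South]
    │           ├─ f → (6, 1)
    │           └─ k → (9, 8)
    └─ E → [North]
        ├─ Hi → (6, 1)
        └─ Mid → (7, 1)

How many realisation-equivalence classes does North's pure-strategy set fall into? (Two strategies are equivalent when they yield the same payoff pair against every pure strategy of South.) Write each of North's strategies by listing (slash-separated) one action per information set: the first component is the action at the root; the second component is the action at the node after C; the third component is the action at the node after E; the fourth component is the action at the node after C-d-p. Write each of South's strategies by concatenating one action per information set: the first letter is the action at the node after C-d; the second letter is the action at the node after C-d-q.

North has 16 pure strategies: C/c/Hi/D, C/c/Hi/U, C/c/Mid/D, C/c/Mid/U, C/d/Hi/D, C/d/Hi/U, C/d/Mid/D, C/d/Mid/U, E/c/Hi/D, E/c/Hi/U, E/c/Mid/D, E/c/Mid/U, E/d/Hi/D, E/d/Hi/U, E/d/Mid/D, E/d/Mid/U. Columns: pf, pk, qf, qk.
{C/c/Hi/D, C/c/Hi/U, C/c/Mid/D, C/c/Mid/U} → row (2,6) (2,6) (2,6) (2,6)
{C/d/Hi/D, C/d/Mid/D} → row (6,7) (6,7) (6,1) (9,8)
{C/d/Hi/U, C/d/Mid/U} → row (9,0) (9,0) (6,1) (9,8)
{E/c/Hi/D, E/c/Hi/U, E/d/Hi/D, E/d/Hi/U} → row (6,1) (6,1) (6,1) (6,1)
{E/c/Mid/D, E/c/Mid/U, E/d/Mid/D, E/d/Mid/U} → row (7,1) (7,1) (7,1) (7,1)
That's 5 distinct rows out of 16 strategies.

5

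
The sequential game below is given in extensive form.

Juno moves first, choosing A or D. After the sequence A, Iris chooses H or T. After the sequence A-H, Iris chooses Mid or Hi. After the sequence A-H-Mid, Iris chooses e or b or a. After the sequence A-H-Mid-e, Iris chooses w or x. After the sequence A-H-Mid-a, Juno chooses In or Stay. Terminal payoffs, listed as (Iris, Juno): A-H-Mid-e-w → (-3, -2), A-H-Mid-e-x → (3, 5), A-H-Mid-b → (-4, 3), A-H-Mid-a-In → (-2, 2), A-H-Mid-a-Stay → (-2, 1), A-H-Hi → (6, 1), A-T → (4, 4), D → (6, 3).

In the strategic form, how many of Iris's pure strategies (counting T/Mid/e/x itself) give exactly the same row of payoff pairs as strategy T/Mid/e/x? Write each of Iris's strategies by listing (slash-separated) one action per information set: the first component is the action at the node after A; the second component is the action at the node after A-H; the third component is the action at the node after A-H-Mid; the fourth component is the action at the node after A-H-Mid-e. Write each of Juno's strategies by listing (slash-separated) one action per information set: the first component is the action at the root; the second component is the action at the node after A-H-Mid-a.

12

Row for T/Mid/e/x (columns A/In, A/Stay, D/In, D/Stay): (4,4) (4,4) (6,3) (6,3).
Under T/Mid/e/x, Iris's choice at the node after A-H and at the node after A-H-Mid and at the node after A-H-Mid-e can never be reached regardless of what Juno does, so varying those choices leaves every outcome unchanged.
Holding the reachable choices fixed and varying the unreachable ones freely already gives 2 × 3 × 2 = 12 equivalent strategies.
No other strategy reproduces this row, so those 12 are the full class: T/Mid/e/w, T/Mid/e/x, T/Mid/b/w, T/Mid/b/x, T/Mid/a/w, T/Mid/a/x, T/Hi/e/w, T/Hi/e/x, T/Hi/b/w, T/Hi/b/x, T/Hi/a/w, T/Hi/a/x.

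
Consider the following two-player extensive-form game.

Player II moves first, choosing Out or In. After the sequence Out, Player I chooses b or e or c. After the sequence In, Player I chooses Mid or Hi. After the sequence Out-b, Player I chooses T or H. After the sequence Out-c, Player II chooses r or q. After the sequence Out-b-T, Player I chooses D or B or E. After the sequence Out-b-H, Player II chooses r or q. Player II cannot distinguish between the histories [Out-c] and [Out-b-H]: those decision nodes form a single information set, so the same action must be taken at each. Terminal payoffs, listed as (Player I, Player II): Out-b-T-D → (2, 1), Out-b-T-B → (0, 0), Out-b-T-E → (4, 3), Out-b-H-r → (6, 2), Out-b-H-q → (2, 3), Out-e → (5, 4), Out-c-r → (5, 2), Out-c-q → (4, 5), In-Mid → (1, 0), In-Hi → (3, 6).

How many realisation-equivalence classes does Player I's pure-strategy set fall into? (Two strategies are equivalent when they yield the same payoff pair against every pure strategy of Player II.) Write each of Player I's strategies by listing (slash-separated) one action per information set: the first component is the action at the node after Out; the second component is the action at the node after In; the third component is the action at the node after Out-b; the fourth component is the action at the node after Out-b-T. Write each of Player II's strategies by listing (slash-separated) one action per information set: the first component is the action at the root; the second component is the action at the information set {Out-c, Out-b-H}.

Player I has 36 pure strategies: b/Mid/T/D, b/Mid/T/B, b/Mid/T/E, b/Mid/H/D, b/Mid/H/B, b/Mid/H/E, b/Hi/T/D, b/Hi/T/B, b/Hi/T/E, b/Hi/H/D, b/Hi/H/B, b/Hi/H/E, e/Mid/T/D, e/Mid/T/B, e/Mid/T/E, e/Mid/H/D, e/Mid/H/B, e/Mid/H/E, e/Hi/T/D, e/Hi/T/B, e/Hi/T/E, e/Hi/H/D, e/Hi/H/B, e/Hi/H/E, c/Mid/T/D, c/Mid/T/B, c/Mid/T/E, c/Mid/H/D, c/Mid/H/B, c/Mid/H/E, c/Hi/T/D, c/Hi/T/B, c/Hi/T/E, c/Hi/H/D, c/Hi/H/B, c/Hi/H/E. Columns: Out/r, Out/q, In/r, In/q.
{b/Mid/T/D} → row (2,1) (2,1) (1,0) (1,0)
{b/Mid/T/B} → row (0,0) (0,0) (1,0) (1,0)
{b/Mid/T/E} → row (4,3) (4,3) (1,0) (1,0)
{b/Mid/H/D, b/Mid/H/B, b/Mid/H/E} → row (6,2) (2,3) (1,0) (1,0)
{b/Hi/T/D} → row (2,1) (2,1) (3,6) (3,6)
{b/Hi/T/B} → row (0,0) (0,0) (3,6) (3,6)
{b/Hi/T/E} → row (4,3) (4,3) (3,6) (3,6)
{b/Hi/H/D, b/Hi/H/B, b/Hi/H/E} → row (6,2) (2,3) (3,6) (3,6)
{e/Mid/T/D, e/Mid/T/B, e/Mid/T/E, e/Mid/H/D, e/Mid/H/B, e/Mid/H/E} → row (5,4) (5,4) (1,0) (1,0)
{e/Hi/T/D, e/Hi/T/B, e/Hi/T/E, e/Hi/H/D, e/Hi/H/B, e/Hi/H/E} → row (5,4) (5,4) (3,6) (3,6)
{c/Mid/T/D, c/Mid/T/B, c/Mid/T/E, c/Mid/H/D, c/Mid/H/B, c/Mid/H/E} → row (5,2) (4,5) (1,0) (1,0)
{c/Hi/T/D, c/Hi/T/B, c/Hi/T/E, c/Hi/H/D, c/Hi/H/B, c/Hi/H/E} → row (5,2) (4,5) (3,6) (3,6)
That's 12 distinct rows out of 36 strategies.

12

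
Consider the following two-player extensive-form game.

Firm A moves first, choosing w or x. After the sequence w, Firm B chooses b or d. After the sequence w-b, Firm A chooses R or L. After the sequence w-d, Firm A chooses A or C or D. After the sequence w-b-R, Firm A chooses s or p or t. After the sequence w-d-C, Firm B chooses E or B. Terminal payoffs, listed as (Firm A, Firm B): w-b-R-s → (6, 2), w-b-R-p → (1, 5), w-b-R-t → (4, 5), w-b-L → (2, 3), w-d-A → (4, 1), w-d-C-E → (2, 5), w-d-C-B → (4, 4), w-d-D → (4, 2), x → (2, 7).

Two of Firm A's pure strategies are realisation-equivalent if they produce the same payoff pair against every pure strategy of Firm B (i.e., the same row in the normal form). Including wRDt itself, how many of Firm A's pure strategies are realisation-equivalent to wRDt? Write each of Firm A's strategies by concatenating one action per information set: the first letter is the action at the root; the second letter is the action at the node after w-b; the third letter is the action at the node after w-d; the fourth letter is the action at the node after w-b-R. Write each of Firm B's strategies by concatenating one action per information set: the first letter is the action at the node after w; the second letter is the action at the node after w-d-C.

Row for wRDt (columns bE, bB, dE, dB): (4,5) (4,5) (4,2) (4,2).
Every one of Firm A's information sets is on the play path for some reply by Firm B when Firm A follows wRDt.
Changing the action at any of them therefore changes at least one column, so only wRDt itself gives this row.

1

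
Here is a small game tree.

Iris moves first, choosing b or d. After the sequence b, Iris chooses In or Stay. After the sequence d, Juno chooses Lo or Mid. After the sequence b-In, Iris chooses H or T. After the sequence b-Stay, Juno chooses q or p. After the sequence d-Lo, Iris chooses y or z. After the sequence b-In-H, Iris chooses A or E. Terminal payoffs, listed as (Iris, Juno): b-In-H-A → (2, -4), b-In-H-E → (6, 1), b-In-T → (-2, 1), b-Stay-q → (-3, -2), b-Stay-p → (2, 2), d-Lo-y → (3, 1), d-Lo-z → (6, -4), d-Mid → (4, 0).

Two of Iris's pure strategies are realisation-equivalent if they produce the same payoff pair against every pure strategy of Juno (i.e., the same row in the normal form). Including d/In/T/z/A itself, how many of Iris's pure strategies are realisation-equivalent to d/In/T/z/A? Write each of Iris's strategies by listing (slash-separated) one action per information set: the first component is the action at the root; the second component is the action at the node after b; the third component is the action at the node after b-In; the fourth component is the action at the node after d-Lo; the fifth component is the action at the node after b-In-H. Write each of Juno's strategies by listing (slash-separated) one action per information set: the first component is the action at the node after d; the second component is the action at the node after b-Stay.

8

Row for d/In/T/z/A (columns Lo/q, Lo/p, Mid/q, Mid/p): (6,-4) (6,-4) (4,0) (4,0).
Under d/In/T/z/A, Iris's choice at the node after b and at the node after b-In and at the node after b-In-H can never be reached regardless of what Juno does, so varying those choices leaves every outcome unchanged.
Holding the reachable choices fixed and varying the unreachable ones freely already gives 2 × 2 × 2 = 8 equivalent strategies.
No other strategy reproduces this row, so those 8 are the full class: d/In/H/z/A, d/In/H/z/E, d/In/T/z/A, d/In/T/z/E, d/Stay/H/z/A, d/Stay/H/z/E, d/Stay/T/z/A, d/Stay/T/z/E.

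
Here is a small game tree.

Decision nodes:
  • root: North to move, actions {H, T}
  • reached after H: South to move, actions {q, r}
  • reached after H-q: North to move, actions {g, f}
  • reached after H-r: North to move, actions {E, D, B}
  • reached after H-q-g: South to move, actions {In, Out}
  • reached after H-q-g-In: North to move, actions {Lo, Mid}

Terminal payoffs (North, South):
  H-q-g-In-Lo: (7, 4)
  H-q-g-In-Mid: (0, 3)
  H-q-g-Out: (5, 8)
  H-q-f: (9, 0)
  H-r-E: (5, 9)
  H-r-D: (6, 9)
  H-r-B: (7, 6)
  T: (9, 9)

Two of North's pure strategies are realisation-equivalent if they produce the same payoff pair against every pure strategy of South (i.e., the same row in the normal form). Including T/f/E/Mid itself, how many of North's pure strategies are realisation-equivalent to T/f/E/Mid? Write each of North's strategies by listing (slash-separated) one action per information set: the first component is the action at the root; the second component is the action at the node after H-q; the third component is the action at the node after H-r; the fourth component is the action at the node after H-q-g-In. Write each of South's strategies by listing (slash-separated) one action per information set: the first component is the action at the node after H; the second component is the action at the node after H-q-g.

Row for T/f/E/Mid (columns q/In, q/Out, r/In, r/Out): (9,9) (9,9) (9,9) (9,9).
Under T/f/E/Mid, North's choice at the node after H-q and at the node after H-r and at the node after H-q-g-In can never be reached regardless of what South does, so varying those choices leaves every outcome unchanged.
Holding the reachable choices fixed and varying the unreachable ones freely already gives 2 × 3 × 2 = 12 equivalent strategies.
No other strategy reproduces this row, so those 12 are the full class: T/g/E/Lo, T/g/E/Mid, T/g/D/Lo, T/g/D/Mid, T/g/B/Lo, T/g/B/Mid, T/f/E/Lo, T/f/E/Mid, T/f/D/Lo, T/f/D/Mid, T/f/B/Lo, T/f/B/Mid.

12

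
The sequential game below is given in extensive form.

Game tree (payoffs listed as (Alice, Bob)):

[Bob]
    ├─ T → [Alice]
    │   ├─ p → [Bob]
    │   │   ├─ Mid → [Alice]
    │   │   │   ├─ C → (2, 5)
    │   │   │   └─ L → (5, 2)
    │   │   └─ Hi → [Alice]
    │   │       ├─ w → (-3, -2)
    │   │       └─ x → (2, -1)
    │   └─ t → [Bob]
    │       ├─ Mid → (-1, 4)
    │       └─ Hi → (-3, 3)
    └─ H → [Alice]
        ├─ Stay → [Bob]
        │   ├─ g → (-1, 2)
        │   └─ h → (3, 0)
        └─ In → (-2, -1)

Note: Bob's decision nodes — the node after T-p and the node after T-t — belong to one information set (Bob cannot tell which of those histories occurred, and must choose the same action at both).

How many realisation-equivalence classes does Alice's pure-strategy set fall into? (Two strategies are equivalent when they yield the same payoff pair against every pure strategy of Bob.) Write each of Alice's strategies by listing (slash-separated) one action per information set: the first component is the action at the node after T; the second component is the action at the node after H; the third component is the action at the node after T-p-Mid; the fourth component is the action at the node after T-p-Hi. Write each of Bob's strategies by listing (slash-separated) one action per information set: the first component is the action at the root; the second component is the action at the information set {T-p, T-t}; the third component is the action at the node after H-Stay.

10

Alice has 16 pure strategies: p/Stay/C/w, p/Stay/C/x, p/Stay/L/w, p/Stay/L/x, p/In/C/w, p/In/C/x, p/In/L/w, p/In/L/x, t/Stay/C/w, t/Stay/C/x, t/Stay/L/w, t/Stay/L/x, t/In/C/w, t/In/C/x, t/In/L/w, t/In/L/x. Columns: T/Mid/g, T/Mid/h, T/Hi/g, T/Hi/h, H/Mid/g, H/Mid/h, H/Hi/g, H/Hi/h.
{p/Stay/C/w} → row (2,5) (2,5) (-3,-2) (-3,-2) (-1,2) (3,0) (-1,2) (3,0)
{p/Stay/C/x} → row (2,5) (2,5) (2,-1) (2,-1) (-1,2) (3,0) (-1,2) (3,0)
{p/Stay/L/w} → row (5,2) (5,2) (-3,-2) (-3,-2) (-1,2) (3,0) (-1,2) (3,0)
{p/Stay/L/x} → row (5,2) (5,2) (2,-1) (2,-1) (-1,2) (3,0) (-1,2) (3,0)
{p/In/C/w} → row (2,5) (2,5) (-3,-2) (-3,-2) (-2,-1) (-2,-1) (-2,-1) (-2,-1)
{p/In/C/x} → row (2,5) (2,5) (2,-1) (2,-1) (-2,-1) (-2,-1) (-2,-1) (-2,-1)
{p/In/L/w} → row (5,2) (5,2) (-3,-2) (-3,-2) (-2,-1) (-2,-1) (-2,-1) (-2,-1)
{p/In/L/x} → row (5,2) (5,2) (2,-1) (2,-1) (-2,-1) (-2,-1) (-2,-1) (-2,-1)
{t/Stay/C/w, t/Stay/C/x, t/Stay/L/w, t/Stay/L/x} → row (-1,4) (-1,4) (-3,3) (-3,3) (-1,2) (3,0) (-1,2) (3,0)
{t/In/C/w, t/In/C/x, t/In/L/w, t/In/L/x} → row (-1,4) (-1,4) (-3,3) (-3,3) (-2,-1) (-2,-1) (-2,-1) (-2,-1)
That's 10 distinct rows out of 16 strategies.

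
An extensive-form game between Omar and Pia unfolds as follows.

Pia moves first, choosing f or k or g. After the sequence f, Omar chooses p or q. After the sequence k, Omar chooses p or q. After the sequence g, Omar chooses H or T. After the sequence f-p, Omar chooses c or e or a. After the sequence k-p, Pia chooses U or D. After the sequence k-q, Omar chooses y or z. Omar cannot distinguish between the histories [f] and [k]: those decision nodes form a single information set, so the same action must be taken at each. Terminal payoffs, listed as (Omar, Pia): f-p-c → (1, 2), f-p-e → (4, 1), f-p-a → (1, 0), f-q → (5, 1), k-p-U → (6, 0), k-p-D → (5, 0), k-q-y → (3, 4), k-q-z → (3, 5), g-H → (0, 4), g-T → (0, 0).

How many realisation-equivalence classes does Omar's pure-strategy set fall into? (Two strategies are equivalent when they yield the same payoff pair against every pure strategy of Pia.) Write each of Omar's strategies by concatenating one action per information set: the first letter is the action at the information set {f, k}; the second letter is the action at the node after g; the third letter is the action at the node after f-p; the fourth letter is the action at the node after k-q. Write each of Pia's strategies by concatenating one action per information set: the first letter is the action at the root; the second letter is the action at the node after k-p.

Omar has 24 pure strategies: pHcy, pHcz, pHey, pHez, pHay, pHaz, pTcy, pTcz, pTey, pTez, pTay, pTaz, qHcy, qHcz, qHey, qHez, qHay, qHaz, qTcy, qTcz, qTey, qTez, qTay, qTaz. Columns: fU, fD, kU, kD, gU, gD.
{pHcy, pHcz} → row (1,2) (1,2) (6,0) (5,0) (0,4) (0,4)
{pHey, pHez} → row (4,1) (4,1) (6,0) (5,0) (0,4) (0,4)
{pHay, pHaz} → row (1,0) (1,0) (6,0) (5,0) (0,4) (0,4)
{pTcy, pTcz} → row (1,2) (1,2) (6,0) (5,0) (0,0) (0,0)
{pTey, pTez} → row (4,1) (4,1) (6,0) (5,0) (0,0) (0,0)
{pTay, pTaz} → row (1,0) (1,0) (6,0) (5,0) (0,0) (0,0)
{qHcy, qHey, qHay} → row (5,1) (5,1) (3,4) (3,4) (0,4) (0,4)
{qHcz, qHez, qHaz} → row (5,1) (5,1) (3,5) (3,5) (0,4) (0,4)
{qTcy, qTey, qTay} → row (5,1) (5,1) (3,4) (3,4) (0,0) (0,0)
{qTcz, qTez, qTaz} → row (5,1) (5,1) (3,5) (3,5) (0,0) (0,0)
That's 10 distinct rows out of 24 strategies.

10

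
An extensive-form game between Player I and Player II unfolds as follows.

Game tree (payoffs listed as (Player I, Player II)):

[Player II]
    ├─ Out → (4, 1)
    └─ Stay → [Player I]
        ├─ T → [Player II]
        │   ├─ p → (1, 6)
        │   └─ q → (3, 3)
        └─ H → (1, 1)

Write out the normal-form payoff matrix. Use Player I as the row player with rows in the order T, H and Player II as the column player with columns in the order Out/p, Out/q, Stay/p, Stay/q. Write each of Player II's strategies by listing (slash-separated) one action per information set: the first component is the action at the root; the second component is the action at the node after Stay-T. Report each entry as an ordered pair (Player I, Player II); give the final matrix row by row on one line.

T: (4,1) (4,1) (1,6) (3,3) | H: (4,1) (4,1) (1,1) (1,1)

Row T: Out/p→(4,1), Out/q→(4,1), Stay/p→(1,6), Stay/q→(3,3)
Row H: Out/p→(4,1), Out/q→(4,1), Stay/p→(1,1), Stay/q→(1,1)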